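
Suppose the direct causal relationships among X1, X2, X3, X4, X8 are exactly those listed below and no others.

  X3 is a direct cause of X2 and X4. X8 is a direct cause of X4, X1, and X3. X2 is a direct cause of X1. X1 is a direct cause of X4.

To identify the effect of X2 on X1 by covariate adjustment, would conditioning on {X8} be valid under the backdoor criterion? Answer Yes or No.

Backdoor paths from X2 to X1 (paths whose first edge points into X2):
  P1: X2 <- X3 <- X8 -> X1
  P2: X2 <- X3 <- X8 -> X4 <- X1
  P3: X2 <- X3 -> X4 <- X8 -> X1
  P4: X2 <- X3 -> X4 <- X1
Condition 1 (no descendant of X2 in the set): holds — descendants of X2 are {X1, X4}; none are in {X8}.
Condition 2 (every backdoor path blocked by {X8}):
  P1: blocked at fork node X8 ∈ conditioning set.
  P2: blocked at fork node X8 ∈ conditioning set.
  P3: blocked at collider X4 (neither it nor any descendant is in the conditioning set).
  P4: blocked at collider X4 (neither it nor any descendant is in the conditioning set).
{X8} satisfies the backdoor criterion.

Yes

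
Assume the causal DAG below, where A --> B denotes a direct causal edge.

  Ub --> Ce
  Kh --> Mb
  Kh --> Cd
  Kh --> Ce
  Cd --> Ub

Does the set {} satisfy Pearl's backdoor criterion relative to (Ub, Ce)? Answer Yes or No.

Backdoor paths from Ub to Ce (paths whose first edge points into Ub):
  P1: Ub <- Cd <- Kh -> Ce
Condition 1 (no descendant of Ub in the set): holds — descendants of Ub are {Ce}; none are in {}.
Condition 2 (every backdoor path blocked by {}):
  P1: open — no interior node is in the conditioning set.
{} does not satisfy the backdoor criterion.

No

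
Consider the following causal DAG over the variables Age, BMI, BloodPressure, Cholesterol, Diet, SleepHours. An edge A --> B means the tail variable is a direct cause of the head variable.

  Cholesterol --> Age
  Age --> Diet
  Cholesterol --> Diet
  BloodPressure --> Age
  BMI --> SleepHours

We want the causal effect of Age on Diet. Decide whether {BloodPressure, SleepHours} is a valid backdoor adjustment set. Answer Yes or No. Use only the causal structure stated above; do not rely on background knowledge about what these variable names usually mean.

Backdoor paths from Age to Diet (paths whose first edge points into Age):
  P1: Age <- Cholesterol -> Diet
Condition 1 (no descendant of Age in the set): holds — descendants of Age are {Diet}; none are in {BloodPressure, SleepHours}.
Condition 2 (every backdoor path blocked by {BloodPressure, SleepHours}):
  P1: open — no interior node is in the conditioning set.
{BloodPressure, SleepHours} does not satisfy the backdoor criterion.

No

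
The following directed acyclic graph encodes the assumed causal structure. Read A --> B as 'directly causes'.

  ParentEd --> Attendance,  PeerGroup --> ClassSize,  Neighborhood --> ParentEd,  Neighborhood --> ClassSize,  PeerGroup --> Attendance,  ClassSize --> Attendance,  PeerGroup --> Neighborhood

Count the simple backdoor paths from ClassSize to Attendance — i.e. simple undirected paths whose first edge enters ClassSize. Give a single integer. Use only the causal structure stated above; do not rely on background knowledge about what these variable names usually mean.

4

A backdoor path from ClassSize to Attendance is any simple undirected path whose first edge points into ClassSize (i.e. leaves ClassSize via a parent).
Parents of ClassSize: {Neighborhood, PeerGroup}.
Enumerating:
  P1: ClassSize <- PeerGroup -> Neighborhood -> ParentEd -> Attendance
  P2: ClassSize <- PeerGroup -> Attendance
  P3: ClassSize <- Neighborhood <- PeerGroup -> Attendance
  P4: ClassSize <- Neighborhood -> ParentEd -> Attendance
That exhausts the simple backdoor paths. Count: 4.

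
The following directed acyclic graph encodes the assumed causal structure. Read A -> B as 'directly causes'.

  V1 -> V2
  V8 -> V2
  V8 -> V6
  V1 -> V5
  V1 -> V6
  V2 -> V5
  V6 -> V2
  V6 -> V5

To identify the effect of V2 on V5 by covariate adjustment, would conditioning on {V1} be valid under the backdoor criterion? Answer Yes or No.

No

Backdoor paths from V2 to V5 (paths whose first edge points into V2):
  P1: V2 <- V1 -> V6 -> V5
  P2: V2 <- V1 -> V5
  P3: V2 <- V8 -> V6 <- V1 -> V5
  P4: V2 <- V8 -> V6 -> V5
  P5: V2 <- V6 <- V1 -> V5
  P6: V2 <- V6 -> V5
Condition 1 (no descendant of V2 in the set): holds — descendants of V2 are {V5}; none are in {V1}.
Condition 2 (every backdoor path blocked by {V1}):
  P1: blocked at fork node V1 ∈ conditioning set.
  P2: blocked at fork node V1 ∈ conditioning set.
  P3: blocked at collider V6 (neither it nor any descendant is in the conditioning set).
  P4: open — no interior node is in the conditioning set.
  P5: blocked at fork node V1 ∈ conditioning set.
  P6: open — no interior node is in the conditioning set.
{V1} does not satisfy the backdoor criterion.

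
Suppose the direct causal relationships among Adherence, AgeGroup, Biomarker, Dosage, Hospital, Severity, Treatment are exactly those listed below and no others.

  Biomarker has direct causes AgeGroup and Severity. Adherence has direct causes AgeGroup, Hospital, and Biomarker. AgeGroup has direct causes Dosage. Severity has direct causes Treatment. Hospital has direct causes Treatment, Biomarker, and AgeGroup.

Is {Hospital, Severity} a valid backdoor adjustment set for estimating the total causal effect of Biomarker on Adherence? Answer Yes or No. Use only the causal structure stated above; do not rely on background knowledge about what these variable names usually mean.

No

Backdoor paths from Biomarker to Adherence (paths whose first edge points into Biomarker):
  P1: Biomarker <- Severity <- Treatment -> Hospital <- AgeGroup -> Adherence
  P2: Biomarker <- Severity <- Treatment -> Hospital -> Adherence
  P3: Biomarker <- AgeGroup -> Hospital -> Adherence
  P4: Biomarker <- AgeGroup -> Adherence
Condition 1 (no descendant of Biomarker in the set): FAILS — Hospital is a descendant of Biomarker.
Condition 2 (every backdoor path blocked by {Hospital, Severity}):
  P1: blocked at chain node Severity ∈ conditioning set.
  P2: blocked at chain node Severity ∈ conditioning set.
  P3: blocked at chain node Hospital ∈ conditioning set.
  P4: open — no interior node is in the conditioning set.
{Hospital, Severity} does not satisfy the backdoor criterion.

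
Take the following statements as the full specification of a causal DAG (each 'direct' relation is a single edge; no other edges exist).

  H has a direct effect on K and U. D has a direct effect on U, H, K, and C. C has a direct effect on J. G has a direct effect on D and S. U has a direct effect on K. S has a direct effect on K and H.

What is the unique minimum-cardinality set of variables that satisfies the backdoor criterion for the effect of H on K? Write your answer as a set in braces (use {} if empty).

{D, S}

Variables eligible for adjustment (non-descendants of H, excluding H and K): {C, D, G, J, S}.
Backdoor paths from H to K:
  P1: H <- S <- G -> D -> U -> K
  P2: H <- S <- G -> D -> K
  P3: H <- S -> K
  P4: H <- D <- G -> S -> K
  P5: H <- D -> U -> K
  P6: H <- D -> K
The empty set is not sufficient: P1 (H <- S <- G -> D -> U -> K) has no collider blocking it and no conditioned non-collider, so it is open.
Try {D, S}:
  P1: blocked at chain node S ∈ conditioning set.
  P2: blocked at chain node S ∈ conditioning set.
  P3: blocked at fork node S ∈ conditioning set.
  P4: blocked at chain node D ∈ conditioning set.
  P5: blocked at fork node D ∈ conditioning set.
  P6: blocked at fork node D ∈ conditioning set.
{D, S} contains no descendant of H and blocks every backdoor path.
Every element of {D, S} is needed (dropping D leaves P5 open; dropping S leaves P3 open), so no proper subset is valid.
Among all size-2 subsets of the eligible variables, only {D, S} blocks every backdoor path, so it is the unique smallest valid adjustment set.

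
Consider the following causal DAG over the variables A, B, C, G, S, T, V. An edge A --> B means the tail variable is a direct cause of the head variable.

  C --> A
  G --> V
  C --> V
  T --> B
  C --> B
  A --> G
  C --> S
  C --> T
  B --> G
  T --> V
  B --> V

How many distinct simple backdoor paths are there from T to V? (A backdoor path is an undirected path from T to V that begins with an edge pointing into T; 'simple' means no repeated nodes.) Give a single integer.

5

A backdoor path from T to V is any simple undirected path whose first edge points into T (i.e. leaves T via a parent).
Parents of T: {C}.
Enumerating:
  P1: T <- C -> B -> G -> V
  P2: T <- C -> B -> V
  P3: T <- C -> A -> G <- B -> V
  P4: T <- C -> A -> G -> V
  P5: T <- C -> V
That exhausts the simple backdoor paths. Count: 5.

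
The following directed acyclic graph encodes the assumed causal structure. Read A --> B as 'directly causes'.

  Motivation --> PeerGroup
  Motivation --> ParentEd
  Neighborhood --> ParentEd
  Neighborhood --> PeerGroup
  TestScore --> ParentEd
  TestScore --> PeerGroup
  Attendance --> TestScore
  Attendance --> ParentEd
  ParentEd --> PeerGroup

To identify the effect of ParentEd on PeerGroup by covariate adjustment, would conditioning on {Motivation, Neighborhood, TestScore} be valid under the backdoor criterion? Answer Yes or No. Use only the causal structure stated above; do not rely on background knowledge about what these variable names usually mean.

Yes

Backdoor paths from ParentEd to PeerGroup (paths whose first edge points into ParentEd):
  P1: ParentEd <- Motivation -> PeerGroup
  P2: ParentEd <- Attendance -> TestScore -> PeerGroup
  P3: ParentEd <- TestScore -> PeerGroup
  P4: ParentEd <- Neighborhood -> PeerGroup
Condition 1 (no descendant of ParentEd in the set): holds — descendants of ParentEd are {PeerGroup}; none are in {Motivation, Neighborhood, TestScore}.
Condition 2 (every backdoor path blocked by {Motivation, Neighborhood, TestScore}):
  P1: blocked at fork node Motivation ∈ conditioning set.
  P2: blocked at chain node TestScore ∈ conditioning set.
  P3: blocked at fork node TestScore ∈ conditioning set.
  P4: blocked at fork node Neighborhood ∈ conditioning set.
{Motivation, Neighborhood, TestScore} satisfies the backdoor criterion.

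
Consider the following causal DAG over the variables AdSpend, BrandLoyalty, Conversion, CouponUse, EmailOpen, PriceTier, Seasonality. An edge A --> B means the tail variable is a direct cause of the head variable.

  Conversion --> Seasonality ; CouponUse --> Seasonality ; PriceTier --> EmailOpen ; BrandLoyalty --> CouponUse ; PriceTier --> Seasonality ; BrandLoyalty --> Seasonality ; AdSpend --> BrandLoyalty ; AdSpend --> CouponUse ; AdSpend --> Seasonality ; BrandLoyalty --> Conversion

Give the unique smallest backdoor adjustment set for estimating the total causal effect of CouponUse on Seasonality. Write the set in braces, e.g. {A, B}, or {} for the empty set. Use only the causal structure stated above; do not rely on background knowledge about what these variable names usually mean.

{AdSpend, BrandLoyalty}

Variables eligible for adjustment (non-descendants of CouponUse, excluding CouponUse and Seasonality): {AdSpend, BrandLoyalty, Conversion, EmailOpen, PriceTier}.
Backdoor paths from CouponUse to Seasonality:
  P1: CouponUse <- AdSpend -> BrandLoyalty -> Conversion -> Seasonality
  P2: CouponUse <- AdSpend -> BrandLoyalty -> Seasonality
  P3: CouponUse <- AdSpend -> Seasonality
  P4: CouponUse <- BrandLoyalty <- AdSpend -> Seasonality
  P5: CouponUse <- BrandLoyalty -> Conversion -> Seasonality
  P6: CouponUse <- BrandLoyalty -> Seasonality
The empty set is not sufficient: P1 (CouponUse <- AdSpend -> BrandLoyalty -> Conversion -> Seasonality) has no collider blocking it and no conditioned non-collider, so it is open.
Try {AdSpend, BrandLoyalty}:
  P1: blocked at fork node AdSpend ∈ conditioning set.
  P2: blocked at fork node AdSpend ∈ conditioning set.
  P3: blocked at fork node AdSpend ∈ conditioning set.
  P4: blocked at chain node BrandLoyalty ∈ conditioning set.
  P5: blocked at fork node BrandLoyalty ∈ conditioning set.
  P6: blocked at fork node BrandLoyalty ∈ conditioning set.
{AdSpend, BrandLoyalty} contains no descendant of CouponUse and blocks every backdoor path.
Every element of {AdSpend, BrandLoyalty} is needed (dropping AdSpend leaves P3 open; dropping BrandLoyalty leaves P5 open), so no proper subset is valid.
Among all size-2 subsets of the eligible variables, only {AdSpend, BrandLoyalty} blocks every backdoor path, so it is the unique smallest valid adjustment set.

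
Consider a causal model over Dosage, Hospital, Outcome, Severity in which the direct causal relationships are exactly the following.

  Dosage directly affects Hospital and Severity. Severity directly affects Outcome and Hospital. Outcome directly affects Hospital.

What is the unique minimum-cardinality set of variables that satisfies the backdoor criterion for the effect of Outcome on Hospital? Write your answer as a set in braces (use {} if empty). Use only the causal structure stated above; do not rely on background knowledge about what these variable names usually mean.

Variables eligible for adjustment (non-descendants of Outcome, excluding Outcome and Hospital): {Dosage, Severity}.
Backdoor paths from Outcome to Hospital:
  P1: Outcome <- Severity <- Dosage -> Hospital
  P2: Outcome <- Severity -> Hospital
The empty set is not sufficient: P1 (Outcome <- Severity <- Dosage -> Hospital) has no collider blocking it and no conditioned non-collider, so it is open.
Try {Severity}:
  P1: blocked at chain node Severity ∈ conditioning set.
  P2: blocked at fork node Severity ∈ conditioning set.
{Severity} contains no descendant of Outcome and blocks every backdoor path.
No other singleton works — e.g. {Dosage} leaves P2 open — so {Severity} is the unique smallest valid adjustment set.

{Severity}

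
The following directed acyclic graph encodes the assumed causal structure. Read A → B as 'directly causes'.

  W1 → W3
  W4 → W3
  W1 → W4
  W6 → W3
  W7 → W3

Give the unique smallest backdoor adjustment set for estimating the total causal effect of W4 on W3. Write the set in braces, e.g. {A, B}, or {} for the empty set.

Variables eligible for adjustment (non-descendants of W4, excluding W4 and W3): {W1, W6, W7}.
Backdoor paths from W4 to W3:
  P1: W4 <- W1 -> W3
The empty set is not sufficient: P1 (W4 <- W1 -> W3) has no collider blocking it and no conditioned non-collider, so it is open.
Try {W1}:
  P1: blocked at fork node W1 ∈ conditioning set.
{W1} contains no descendant of W4 and blocks every backdoor path.
No other singleton works — e.g. {W7} leaves P1 open — so {W1} is the unique smallest valid adjustment set.

{W1}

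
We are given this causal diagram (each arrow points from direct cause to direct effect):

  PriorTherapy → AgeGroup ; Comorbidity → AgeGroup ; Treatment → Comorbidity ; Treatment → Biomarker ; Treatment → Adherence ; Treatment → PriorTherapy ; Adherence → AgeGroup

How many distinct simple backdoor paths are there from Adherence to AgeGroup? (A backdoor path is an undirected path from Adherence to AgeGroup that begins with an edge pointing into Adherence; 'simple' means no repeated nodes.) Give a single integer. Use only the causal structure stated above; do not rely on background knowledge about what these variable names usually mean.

2

A backdoor path from Adherence to AgeGroup is any simple undirected path whose first edge points into Adherence (i.e. leaves Adherence via a parent).
Parents of Adherence: {Treatment}.
Enumerating:
  P1: Adherence <- Treatment -> Comorbidity -> AgeGroup
  P2: Adherence <- Treatment -> PriorTherapy -> AgeGroup
That exhausts the simple backdoor paths. Count: 2.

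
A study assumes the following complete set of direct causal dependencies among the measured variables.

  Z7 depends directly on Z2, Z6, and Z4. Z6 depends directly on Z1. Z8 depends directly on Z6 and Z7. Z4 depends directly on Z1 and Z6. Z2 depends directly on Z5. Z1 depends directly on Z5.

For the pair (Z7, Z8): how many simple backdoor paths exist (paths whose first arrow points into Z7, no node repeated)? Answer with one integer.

5

A backdoor path from Z7 to Z8 is any simple undirected path whose first edge points into Z7 (i.e. leaves Z7 via a parent).
Parents of Z7: {Z2, Z4, Z6}.
Enumerating:
  P1: Z7 <- Z2 <- Z5 -> Z1 -> Z6 -> Z8
  P2: Z7 <- Z2 <- Z5 -> Z1 -> Z4 <- Z6 -> Z8
  P3: Z7 <- Z6 -> Z8
  P4: Z7 <- Z4 <- Z1 -> Z6 -> Z8
  P5: Z7 <- Z4 <- Z6 -> Z8
That exhausts the simple backdoor paths. Count: 5.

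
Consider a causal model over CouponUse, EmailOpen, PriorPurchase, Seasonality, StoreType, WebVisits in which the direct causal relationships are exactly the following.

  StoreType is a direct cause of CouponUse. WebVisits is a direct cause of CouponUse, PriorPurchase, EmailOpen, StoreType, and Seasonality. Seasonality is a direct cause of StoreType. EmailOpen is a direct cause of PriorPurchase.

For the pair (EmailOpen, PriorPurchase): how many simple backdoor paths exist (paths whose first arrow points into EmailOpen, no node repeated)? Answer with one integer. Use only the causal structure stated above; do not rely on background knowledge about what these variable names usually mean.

1

A backdoor path from EmailOpen to PriorPurchase is any simple undirected path whose first edge points into EmailOpen (i.e. leaves EmailOpen via a parent).
Parents of EmailOpen: {WebVisits}.
Enumerating:
  P1: EmailOpen <- WebVisits -> PriorPurchase
That exhausts the simple backdoor paths. Count: 1.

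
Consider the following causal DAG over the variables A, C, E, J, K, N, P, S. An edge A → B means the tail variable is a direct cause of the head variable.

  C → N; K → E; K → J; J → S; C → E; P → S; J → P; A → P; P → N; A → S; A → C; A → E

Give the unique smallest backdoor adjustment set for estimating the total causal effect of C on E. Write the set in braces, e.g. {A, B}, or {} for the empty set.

Variables eligible for adjustment (non-descendants of C, excluding C and E): {A, J, K, P, S}.
Backdoor paths from C to E:
  P1: C <- A -> P <- J <- K -> E
  P2: C <- A -> P -> S <- J <- K -> E
  P3: C <- A -> S <- J <- K -> E
  P4: C <- A -> S <- P <- J <- K -> E
  P5: C <- A -> E
The empty set is not sufficient: P5 (C <- A -> E) has no collider blocking it and no conditioned non-collider, so it is open.
Try {A}:
  P1: blocked at fork node A ∈ conditioning set.
  P2: blocked at fork node A ∈ conditioning set.
  P3: blocked at fork node A ∈ conditioning set.
  P4: blocked at fork node A ∈ conditioning set.
  P5: blocked at fork node A ∈ conditioning set.
{A} contains no descendant of C and blocks every backdoor path.
No other singleton works — e.g. {K} leaves P5 open — so {A} is the unique smallest valid adjustment set.

{A}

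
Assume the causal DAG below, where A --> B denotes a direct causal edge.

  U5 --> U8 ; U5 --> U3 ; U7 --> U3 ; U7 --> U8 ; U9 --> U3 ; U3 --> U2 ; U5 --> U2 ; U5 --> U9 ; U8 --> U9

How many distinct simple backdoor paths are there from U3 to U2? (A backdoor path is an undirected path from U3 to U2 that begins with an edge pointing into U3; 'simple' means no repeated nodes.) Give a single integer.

A backdoor path from U3 to U2 is any simple undirected path whose first edge points into U3 (i.e. leaves U3 via a parent).
Parents of U3: {U5, U7, U9}.
Enumerating:
  P1: U3 <- U5 -> U2
  P2: U3 <- U7 -> U8 <- U5 -> U2
  P3: U3 <- U7 -> U8 -> U9 <- U5 -> U2
  P4: U3 <- U9 <- U5 -> U2
  P5: U3 <- U9 <- U8 <- U5 -> U2
That exhausts the simple backdoor paths. Count: 5.

5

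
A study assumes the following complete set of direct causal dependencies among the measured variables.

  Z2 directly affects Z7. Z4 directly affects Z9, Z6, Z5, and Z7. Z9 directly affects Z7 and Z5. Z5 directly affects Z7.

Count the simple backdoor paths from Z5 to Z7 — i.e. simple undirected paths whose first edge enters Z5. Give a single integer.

4

A backdoor path from Z5 to Z7 is any simple undirected path whose first edge points into Z5 (i.e. leaves Z5 via a parent).
Parents of Z5: {Z4, Z9}.
Enumerating:
  P1: Z5 <- Z4 -> Z9 -> Z7
  P2: Z5 <- Z4 -> Z7
  P3: Z5 <- Z9 <- Z4 -> Z7
  P4: Z5 <- Z9 -> Z7
That exhausts the simple backdoor paths. Count: 4.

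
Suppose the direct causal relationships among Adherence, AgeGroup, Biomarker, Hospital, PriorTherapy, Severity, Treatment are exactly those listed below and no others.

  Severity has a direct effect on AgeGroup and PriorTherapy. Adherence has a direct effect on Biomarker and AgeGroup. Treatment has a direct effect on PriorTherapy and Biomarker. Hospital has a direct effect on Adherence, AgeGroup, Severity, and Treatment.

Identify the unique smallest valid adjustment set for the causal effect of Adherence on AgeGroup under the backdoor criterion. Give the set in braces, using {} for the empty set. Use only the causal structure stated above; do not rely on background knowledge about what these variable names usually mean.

{Hospital}

Variables eligible for adjustment (non-descendants of Adherence, excluding Adherence and AgeGroup): {Hospital, PriorTherapy, Severity, Treatment}.
Backdoor paths from Adherence to AgeGroup:
  P1: Adherence <- Hospital -> Treatment -> PriorTherapy <- Severity -> AgeGroup
  P2: Adherence <- Hospital -> Severity -> AgeGroup
  P3: Adherence <- Hospital -> AgeGroup
The empty set is not sufficient: P2 (Adherence <- Hospital -> Severity -> AgeGroup) has no collider blocking it and no conditioned non-collider, so it is open.
Try {Hospital}:
  P1: blocked at fork node Hospital ∈ conditioning set.
  P2: blocked at fork node Hospital ∈ conditioning set.
  P3: blocked at fork node Hospital ∈ conditioning set.
{Hospital} contains no descendant of Adherence and blocks every backdoor path.
No other singleton works — e.g. {Treatment} leaves P2 open — so {Hospital} is the unique smallest valid adjustment set.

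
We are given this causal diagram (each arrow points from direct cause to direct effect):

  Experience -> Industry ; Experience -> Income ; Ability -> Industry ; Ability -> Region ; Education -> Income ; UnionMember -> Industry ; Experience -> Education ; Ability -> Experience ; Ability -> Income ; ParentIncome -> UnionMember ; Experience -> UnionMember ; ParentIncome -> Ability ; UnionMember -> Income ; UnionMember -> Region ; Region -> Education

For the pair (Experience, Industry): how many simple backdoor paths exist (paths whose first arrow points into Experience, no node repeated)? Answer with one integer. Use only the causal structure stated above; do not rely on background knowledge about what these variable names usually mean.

6

A backdoor path from Experience to Industry is any simple undirected path whose first edge points into Experience (i.e. leaves Experience via a parent).
Parents of Experience: {Ability}.
Enumerating:
  P1: Experience <- Ability <- ParentIncome -> UnionMember -> Industry
  P2: Experience <- Ability -> Region <- UnionMember -> Industry
  P3: Experience <- Ability -> Region -> Education -> Income <- UnionMember -> Industry
  P4: Experience <- Ability -> Income <- UnionMember -> Industry
  P5: Experience <- Ability -> Income <- Education <- Region <- UnionMember -> Industry
  P6: Experience <- Ability -> Industry
That exhausts the simple backdoor paths. Count: 6.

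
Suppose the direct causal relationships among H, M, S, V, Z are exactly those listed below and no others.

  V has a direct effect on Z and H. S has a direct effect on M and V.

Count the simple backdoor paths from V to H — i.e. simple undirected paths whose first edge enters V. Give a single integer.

A backdoor path from V to H is any simple undirected path whose first edge points into V (i.e. leaves V via a parent).
Parents of V: {S}.
No simple path from any parent of V reaches H without revisiting V, so there are no backdoor paths.

0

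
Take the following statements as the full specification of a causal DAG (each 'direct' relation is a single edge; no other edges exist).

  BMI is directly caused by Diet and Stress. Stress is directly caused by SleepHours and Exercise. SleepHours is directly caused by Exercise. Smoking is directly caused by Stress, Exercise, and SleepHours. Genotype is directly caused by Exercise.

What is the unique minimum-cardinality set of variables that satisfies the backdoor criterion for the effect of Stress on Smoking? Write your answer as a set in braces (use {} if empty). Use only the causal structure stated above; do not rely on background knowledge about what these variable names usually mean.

{Exercise, SleepHours}

Variables eligible for adjustment (non-descendants of Stress, excluding Stress and Smoking): {Diet, Exercise, Genotype, SleepHours}.
Backdoor paths from Stress to Smoking:
  P1: Stress <- Exercise -> SleepHours -> Smoking
  P2: Stress <- Exercise -> Smoking
  P3: Stress <- SleepHours <- Exercise -> Smoking
  P4: Stress <- SleepHours -> Smoking
The empty set is not sufficient: P1 (Stress <- Exercise -> SleepHours -> Smoking) has no collider blocking it and no conditioned non-collider, so it is open.
Try {Exercise, SleepHours}:
  P1: blocked at fork node Exercise ∈ conditioning set.
  P2: blocked at fork node Exercise ∈ conditioning set.
  P3: blocked at chain node SleepHours ∈ conditioning set.
  P4: blocked at fork node SleepHours ∈ conditioning set.
{Exercise, SleepHours} contains no descendant of Stress and blocks every backdoor path.
Every element of {Exercise, SleepHours} is needed (dropping Exercise leaves P2 open; dropping SleepHours leaves P4 open), so no proper subset is valid.
Among all size-2 subsets of the eligible variables, only {Exercise, SleepHours} blocks every backdoor path, so it is the unique smallest valid adjustment set.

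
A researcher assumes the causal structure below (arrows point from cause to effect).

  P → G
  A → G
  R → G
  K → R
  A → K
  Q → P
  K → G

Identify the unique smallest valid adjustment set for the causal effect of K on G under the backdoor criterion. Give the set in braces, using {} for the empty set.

{A}

Variables eligible for adjustment (non-descendants of K, excluding K and G): {A, P, Q}.
Backdoor paths from K to G:
  P1: K <- A -> G
The empty set is not sufficient: P1 (K <- A -> G) has no collider blocking it and no conditioned non-collider, so it is open.
Try {A}:
  P1: blocked at fork node A ∈ conditioning set.
{A} contains no descendant of K and blocks every backdoor path.
No other singleton works — e.g. {Q} leaves P1 open — so {A} is the unique smallest valid adjustment set.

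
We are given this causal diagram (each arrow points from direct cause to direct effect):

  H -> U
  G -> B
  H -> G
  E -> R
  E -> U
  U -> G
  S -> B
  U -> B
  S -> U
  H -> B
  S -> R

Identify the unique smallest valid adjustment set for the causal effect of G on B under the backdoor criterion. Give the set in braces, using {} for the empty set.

{H, U}

Variables eligible for adjustment (non-descendants of G, excluding G and B): {E, H, R, S, U}.
Backdoor paths from G to B:
  P1: G <- H -> U <- S -> B
  P2: G <- H -> U <- E -> R <- S -> B
  P3: G <- H -> U -> B
  P4: G <- H -> B
  P5: G <- U <- S -> B
  P6: G <- U <- H -> B
  P7: G <- U <- E -> R <- S -> B
  P8: G <- U -> B
The empty set is not sufficient: P3 (G <- H -> U -> B) has no collider blocking it and no conditioned non-collider, so it is open.
Try {H, U}:
  P1: blocked at fork node H ∈ conditioning set.
  P2: blocked at fork node H ∈ conditioning set.
  P3: blocked at fork node H ∈ conditioning set.
  P4: blocked at fork node H ∈ conditioning set.
  P5: blocked at chain node U ∈ conditioning set.
  P6: blocked at chain node U ∈ conditioning set.
  P7: blocked at chain node U ∈ conditioning set.
  P8: blocked at fork node U ∈ conditioning set.
{H, U} contains no descendant of G and blocks every backdoor path.
Every element of {H, U} is needed (dropping H leaves P1 open; dropping U leaves P5 open), so no proper subset is valid.
Among all size-2 subsets of the eligible variables, only {H, U} blocks every backdoor path, so it is the unique smallest valid adjustment set.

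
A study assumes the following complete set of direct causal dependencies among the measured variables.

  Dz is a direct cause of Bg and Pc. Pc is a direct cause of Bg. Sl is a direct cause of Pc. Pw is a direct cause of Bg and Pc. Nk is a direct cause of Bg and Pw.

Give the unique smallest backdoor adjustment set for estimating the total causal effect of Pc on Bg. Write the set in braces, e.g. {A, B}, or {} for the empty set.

{Dz, Pw}

Variables eligible for adjustment (non-descendants of Pc, excluding Pc and Bg): {Dz, Nk, Pw, Sl}.
Backdoor paths from Pc to Bg:
  P1: Pc <- Dz -> Bg
  P2: Pc <- Pw <- Nk -> Bg
  P3: Pc <- Pw -> Bg
The empty set is not sufficient: P1 (Pc <- Dz -> Bg) has no collider blocking it and no conditioned non-collider, so it is open.
Try {Dz, Pw}:
  P1: blocked at fork node Dz ∈ conditioning set.
  P2: blocked at chain node Pw ∈ conditioning set.
  P3: blocked at fork node Pw ∈ conditioning set.
{Dz, Pw} contains no descendant of Pc and blocks every backdoor path.
Every element of {Dz, Pw} is needed (dropping Dz leaves P1 open; dropping Pw leaves P2 open), so no proper subset is valid.
Among all size-2 subsets of the eligible variables, only {Dz, Pw} blocks every backdoor path, so it is the unique smallest valid adjustment set.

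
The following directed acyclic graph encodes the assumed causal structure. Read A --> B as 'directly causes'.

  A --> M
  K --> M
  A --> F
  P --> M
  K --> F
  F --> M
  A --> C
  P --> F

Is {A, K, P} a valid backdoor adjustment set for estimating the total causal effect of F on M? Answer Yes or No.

Backdoor paths from F to M (paths whose first edge points into F):
  P1: F <- K -> M
  P2: F <- A -> M
  P3: F <- P -> M
Condition 1 (no descendant of F in the set): holds — descendants of F are {M}; none are in {A, K, P}.
Condition 2 (every backdoor path blocked by {A, K, P}):
  P1: blocked at fork node K ∈ conditioning set.
  P2: blocked at fork node A ∈ conditioning set.
  P3: blocked at fork node P ∈ conditioning set.
{A, K, P} satisfies the backdoor criterion.

Yes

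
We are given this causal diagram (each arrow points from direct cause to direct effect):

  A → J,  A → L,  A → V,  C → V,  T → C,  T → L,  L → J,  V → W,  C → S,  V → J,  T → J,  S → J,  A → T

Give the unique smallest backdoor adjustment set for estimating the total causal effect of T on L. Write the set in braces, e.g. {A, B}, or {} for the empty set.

Variables eligible for adjustment (non-descendants of T, excluding T and L): {A}.
Backdoor paths from T to L:
  P1: T <- A -> V <- C -> S -> J <- L
  P2: T <- A -> V -> J <- L
  P3: T <- A -> L
  P4: T <- A -> J <- L
The empty set is not sufficient: P3 (T <- A -> L) has no collider blocking it and no conditioned non-collider, so it is open.
Try {A}:
  P1: blocked at fork node A ∈ conditioning set.
  P2: blocked at fork node A ∈ conditioning set.
  P3: blocked at fork node A ∈ conditioning set.
  P4: blocked at fork node A ∈ conditioning set.
{A} contains no descendant of T and blocks every backdoor path.
{A} is the unique smallest valid adjustment set.

{A}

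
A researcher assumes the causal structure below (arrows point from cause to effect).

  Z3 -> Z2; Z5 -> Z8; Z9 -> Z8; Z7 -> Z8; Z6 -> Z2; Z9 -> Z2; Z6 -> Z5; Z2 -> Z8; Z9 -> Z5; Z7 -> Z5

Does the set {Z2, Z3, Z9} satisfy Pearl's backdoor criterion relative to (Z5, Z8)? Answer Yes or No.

Backdoor paths from Z5 to Z8 (paths whose first edge points into Z5):
  P1: Z5 <- Z6 -> Z2 <- Z9 -> Z8
  P2: Z5 <- Z6 -> Z2 -> Z8
  P3: Z5 <- Z9 -> Z2 -> Z8
  P4: Z5 <- Z9 -> Z8
  P5: Z5 <- Z7 -> Z8
Condition 1 (no descendant of Z5 in the set): holds — descendants of Z5 are {Z8}; none are in {Z2, Z3, Z9}.
Condition 2 (every backdoor path blocked by {Z2, Z3, Z9}):
  P1: blocked at fork node Z9 ∈ conditioning set.
  P2: blocked at chain node Z2 ∈ conditioning set.
  P3: blocked at fork node Z9 ∈ conditioning set.
  P4: blocked at fork node Z9 ∈ conditioning set.
  P5: open — no interior node is in the conditioning set.
{Z2, Z3, Z9} does not satisfy the backdoor criterion.

No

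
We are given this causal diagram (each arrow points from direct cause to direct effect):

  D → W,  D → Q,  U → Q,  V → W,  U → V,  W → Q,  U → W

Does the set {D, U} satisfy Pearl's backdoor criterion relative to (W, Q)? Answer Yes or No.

Yes

Backdoor paths from W to Q (paths whose first edge points into W):
  P1: W <- U -> Q
  P2: W <- V <- U -> Q
  P3: W <- D -> Q
Condition 1 (no descendant of W in the set): holds — descendants of W are {Q}; none are in {D, U}.
Condition 2 (every backdoor path blocked by {D, U}):
  P1: blocked at fork node U ∈ conditioning set.
  P2: blocked at fork node U ∈ conditioning set.
  P3: blocked at fork node D ∈ conditioning set.
{D, U} satisfies the backdoor criterion.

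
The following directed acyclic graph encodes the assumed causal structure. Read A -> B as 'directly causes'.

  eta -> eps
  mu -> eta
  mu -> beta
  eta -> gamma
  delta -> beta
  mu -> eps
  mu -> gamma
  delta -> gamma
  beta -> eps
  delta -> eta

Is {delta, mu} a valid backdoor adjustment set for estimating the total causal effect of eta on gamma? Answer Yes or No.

Backdoor paths from eta to gamma (paths whose first edge points into eta):
  P1: eta <- mu -> beta <- delta -> gamma
  P2: eta <- mu -> eps <- beta <- delta -> gamma
  P3: eta <- mu -> gamma
  P4: eta <- delta -> beta <- mu -> gamma
  P5: eta <- delta -> beta -> eps <- mu -> gamma
  P6: eta <- delta -> gamma
Condition 1 (no descendant of eta in the set): holds — descendants of eta are {eps, gamma}; none are in {delta, mu}.
Condition 2 (every backdoor path blocked by {delta, mu}):
  P1: blocked at fork node mu ∈ conditioning set.
  P2: blocked at fork node mu ∈ conditioning set.
  P3: blocked at fork node mu ∈ conditioning set.
  P4: blocked at fork node delta ∈ conditioning set.
  P5: blocked at fork node delta ∈ conditioning set.
  P6: blocked at fork node delta ∈ conditioning set.
{delta, mu} satisfies the backdoor criterion.

Yes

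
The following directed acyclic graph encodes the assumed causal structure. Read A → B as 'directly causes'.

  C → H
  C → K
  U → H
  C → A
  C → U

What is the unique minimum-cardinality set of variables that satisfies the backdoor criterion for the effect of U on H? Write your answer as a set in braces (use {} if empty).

Variables eligible for adjustment (non-descendants of U, excluding U and H): {A, C, K}.
Backdoor paths from U to H:
  P1: U <- C -> H
The empty set is not sufficient: P1 (U <- C -> H) has no collider blocking it and no conditioned non-collider, so it is open.
Try {C}:
  P1: blocked at fork node C ∈ conditioning set.
{C} contains no descendant of U and blocks every backdoor path.
No other singleton works — e.g. {K} leaves P1 open — so {C} is the unique smallest valid adjustment set.

{C}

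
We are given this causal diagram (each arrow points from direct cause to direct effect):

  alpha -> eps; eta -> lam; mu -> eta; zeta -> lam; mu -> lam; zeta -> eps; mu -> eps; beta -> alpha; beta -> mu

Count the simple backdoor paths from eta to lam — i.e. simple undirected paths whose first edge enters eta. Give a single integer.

3

A backdoor path from eta to lam is any simple undirected path whose first edge points into eta (i.e. leaves eta via a parent).
Parents of eta: {mu}.
Enumerating:
  P1: eta <- mu <- beta -> alpha -> eps <- zeta -> lam
  P2: eta <- mu -> eps <- zeta -> lam
  P3: eta <- mu -> lam
That exhausts the simple backdoor paths. Count: 3.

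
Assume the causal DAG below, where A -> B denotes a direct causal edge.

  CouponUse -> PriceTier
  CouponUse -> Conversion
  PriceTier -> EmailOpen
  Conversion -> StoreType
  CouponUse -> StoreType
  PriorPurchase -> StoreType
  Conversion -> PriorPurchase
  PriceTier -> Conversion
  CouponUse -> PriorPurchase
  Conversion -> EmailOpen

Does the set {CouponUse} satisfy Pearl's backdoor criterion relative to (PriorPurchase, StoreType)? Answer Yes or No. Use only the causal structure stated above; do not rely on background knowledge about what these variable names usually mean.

Backdoor paths from PriorPurchase to StoreType (paths whose first edge points into PriorPurchase):
  P1: PriorPurchase <- CouponUse -> PriceTier -> Conversion -> StoreType
  P2: PriorPurchase <- CouponUse -> PriceTier -> EmailOpen <- Conversion -> StoreType
  P3: PriorPurchase <- CouponUse -> Conversion -> StoreType
  P4: PriorPurchase <- CouponUse -> StoreType
  P5: PriorPurchase <- Conversion <- CouponUse -> StoreType
  P6: PriorPurchase <- Conversion <- PriceTier <- CouponUse -> StoreType
  P7: PriorPurchase <- Conversion -> EmailOpen <- PriceTier <- CouponUse -> StoreType
  P8: PriorPurchase <- Conversion -> StoreType
Condition 1 (no descendant of PriorPurchase in the set): holds — descendants of PriorPurchase are {StoreType}; none are in {CouponUse}.
Condition 2 (every backdoor path blocked by {CouponUse}):
  P1: blocked at fork node CouponUse ∈ conditioning set.
  P2: blocked at fork node CouponUse ∈ conditioning set.
  P3: blocked at fork node CouponUse ∈ conditioning set.
  P4: blocked at fork node CouponUse ∈ conditioning set.
  P5: blocked at fork node CouponUse ∈ conditioning set.
  P6: blocked at fork node CouponUse ∈ conditioning set.
  P7: blocked at collider EmailOpen (neither it nor any descendant is in the conditioning set).
  P8: open — no interior node is in the conditioning set.
{CouponUse} does not satisfy the backdoor criterion.

No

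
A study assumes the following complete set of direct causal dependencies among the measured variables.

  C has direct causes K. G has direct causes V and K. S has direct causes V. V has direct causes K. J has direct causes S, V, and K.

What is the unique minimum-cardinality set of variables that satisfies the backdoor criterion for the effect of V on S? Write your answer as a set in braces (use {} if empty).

Variables eligible for adjustment (non-descendants of V, excluding V and S): {C, K}.
Backdoor paths from V to S:
  P1: V <- K -> J <- S
Each backdoor path contains an unconditioned collider, so every path is already blocked with the empty conditioning set:
  P1: blocked at collider J (neither it nor any descendant is in the conditioning set).
The empty set is therefore the unique smallest valid set.

{}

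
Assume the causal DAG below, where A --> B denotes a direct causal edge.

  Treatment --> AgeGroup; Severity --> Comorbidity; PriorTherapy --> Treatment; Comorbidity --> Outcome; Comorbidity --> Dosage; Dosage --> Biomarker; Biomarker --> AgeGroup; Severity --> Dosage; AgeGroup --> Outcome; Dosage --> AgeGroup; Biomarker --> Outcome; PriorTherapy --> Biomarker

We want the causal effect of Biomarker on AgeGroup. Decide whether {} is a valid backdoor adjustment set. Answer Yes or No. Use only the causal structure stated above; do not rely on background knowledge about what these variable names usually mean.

No

Backdoor paths from Biomarker to AgeGroup (paths whose first edge points into Biomarker):
  P1: Biomarker <- PriorTherapy -> Treatment -> AgeGroup
  P2: Biomarker <- Dosage <- Severity -> Comorbidity -> Outcome <- AgeGroup
  P3: Biomarker <- Dosage <- Comorbidity -> Outcome <- AgeGroup
  P4: Biomarker <- Dosage -> AgeGroup
Condition 1 (no descendant of Biomarker in the set): holds — descendants of Biomarker are {AgeGroup, Outcome}; none are in {}.
Condition 2 (every backdoor path blocked by {}):
  P1: open — no interior node is in the conditioning set.
  P2: blocked at collider Outcome (neither it nor any descendant is in the conditioning set).
  P3: blocked at collider Outcome (neither it nor any descendant is in the conditioning set).
  P4: open — no interior node is in the conditioning set.
{} does not satisfy the backdoor criterion.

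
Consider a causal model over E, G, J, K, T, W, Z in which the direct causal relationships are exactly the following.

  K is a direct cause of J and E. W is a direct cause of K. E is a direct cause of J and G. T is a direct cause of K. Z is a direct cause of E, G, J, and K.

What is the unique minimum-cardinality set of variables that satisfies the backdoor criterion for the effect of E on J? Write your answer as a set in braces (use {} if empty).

Variables eligible for adjustment (non-descendants of E, excluding E and J): {K, T, W, Z}.
Backdoor paths from E to J:
  P1: E <- Z -> K -> J
  P2: E <- Z -> J
  P3: E <- K <- Z -> J
  P4: E <- K -> J
The empty set is not sufficient: P1 (E <- Z -> K -> J) has no collider blocking it and no conditioned non-collider, so it is open.
Try {K, Z}:
  P1: blocked at fork node Z ∈ conditioning set.
  P2: blocked at fork node Z ∈ conditioning set.
  P3: blocked at chain node K ∈ conditioning set.
  P4: blocked at fork node K ∈ conditioning set.
{K, Z} contains no descendant of E and blocks every backdoor path.
Every element of {K, Z} is needed (dropping K leaves P4 open; dropping Z leaves P2 open), so no proper subset is valid.
Among all size-2 subsets of the eligible variables, only {K, Z} blocks every backdoor path, so it is the unique smallest valid adjustment set.

{K, Z}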